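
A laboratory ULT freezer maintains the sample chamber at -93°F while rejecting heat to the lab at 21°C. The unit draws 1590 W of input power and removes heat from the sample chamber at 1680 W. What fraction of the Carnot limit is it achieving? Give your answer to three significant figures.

COP_actual = Q̇_C/Ẇ = 1680/1590 = 1.057.
In absolute terms T_C = 203.71 K and T_H = 294.15 K, so ΔT = 90.44 K.
COP_Carnot = T_C/ΔT = 203.71/90.44 = 2.252.
η_II = COP_actual/COP_Carnot = 1.057/2.252 = 0.4691.

0.469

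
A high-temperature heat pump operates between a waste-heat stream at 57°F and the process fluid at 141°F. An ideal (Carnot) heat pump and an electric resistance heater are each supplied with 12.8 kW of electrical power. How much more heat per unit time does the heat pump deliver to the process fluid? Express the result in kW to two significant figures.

In absolute terms T_C = 287.04 K and T_H = 333.71 K, so ΔT = 46.67 K.
COP_Carnot = T_H/ΔT = 333.71/46.67 = 7.151.
The heat pump delivers Q̇_H = COP × Ẇ = 91.53 kW; the resistance heater delivers Ẇ = 12.80 kW.
Extra = (COP − 1)·Ẇ = 78.73 kW.

79 kW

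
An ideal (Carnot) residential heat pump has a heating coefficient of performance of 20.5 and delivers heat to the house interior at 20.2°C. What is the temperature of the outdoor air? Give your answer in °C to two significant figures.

COP_HP = T_H/(T_H − T_C) gives T_H − T_C = T_H/COP.
With T_H = 293.35 K, T_C = 293.35 × (1 − 1/20.5) = 279.04 K.
Converting, 279.04 K = 5.89°C.

5.9 °C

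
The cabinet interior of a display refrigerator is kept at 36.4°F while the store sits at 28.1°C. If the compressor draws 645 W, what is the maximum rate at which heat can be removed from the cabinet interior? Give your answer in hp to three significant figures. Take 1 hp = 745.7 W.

In absolute terms T_C = 275.59 K and T_H = 301.25 K, so ΔT = 25.66 K.
COP_Carnot = T_C/ΔT = 275.59/25.66 = 10.74.
Q̇_max = COP_Carnot × Ẇ = 10.74 × 645.0 W = 6929 W = 9.291 hp.

9.29 hp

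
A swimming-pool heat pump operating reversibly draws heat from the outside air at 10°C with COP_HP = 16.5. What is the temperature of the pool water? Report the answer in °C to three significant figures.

28.3 °C

COP_HP = T_H/(T_H − T_C) rearranges to T_H = COP·T_C/(COP − 1).
With T_C = 283.15 K, T_H = 16.5 × 283.15/15.50 = 301.42 K.
Converting, 301.42 K = 28.27°C.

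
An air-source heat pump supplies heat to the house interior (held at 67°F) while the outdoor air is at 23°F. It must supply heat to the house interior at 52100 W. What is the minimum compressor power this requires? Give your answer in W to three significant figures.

In absolute terms T_C = 268.15 K and T_H = 292.59 K, so ΔT = 24.44 K.
COP_Carnot = T_H/ΔT = 292.59/24.44 = 11.97.
Ẇ_min = Q̇/COP_Carnot = 52100/11.97 = 4353 W.

4350 W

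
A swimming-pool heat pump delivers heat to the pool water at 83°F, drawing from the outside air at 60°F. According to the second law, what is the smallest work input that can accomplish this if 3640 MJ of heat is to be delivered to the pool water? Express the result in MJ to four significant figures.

In absolute terms T_C = 288.71 K and T_H = 301.48 K, so ΔT = 12.78 K.
The reversible limit is COP_HP = T_H/ΔT = 23.59, so W_min = Q_H/COP = Q_H·ΔT/T_H.
W_min = 3640 × 12.78/301.48 = 154.3 MJ.

154.3 MJ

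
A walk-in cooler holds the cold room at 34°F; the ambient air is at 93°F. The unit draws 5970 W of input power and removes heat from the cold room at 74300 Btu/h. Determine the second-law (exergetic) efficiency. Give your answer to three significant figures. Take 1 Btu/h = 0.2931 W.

0.436

Converting, Q̇_C = 74300 Btu/h = 21780 W, so COP_actual = Q̇_C/Ẇ = 21780/5970 = 3.648.
In absolute terms T_C = 274.26 K and T_H = 307.04 K, so ΔT = 32.78 K.
COP_Carnot = T_C/ΔT = 274.26/32.78 = 8.367.
η_II = COP_actual/COP_Carnot = 3.648/8.367 = 0.4360.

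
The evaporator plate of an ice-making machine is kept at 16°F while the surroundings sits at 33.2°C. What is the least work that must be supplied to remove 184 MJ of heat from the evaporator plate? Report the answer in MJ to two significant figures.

29 MJ

In absolute terms T_C = 264.26 K and T_H = 306.35 K, so ΔT = 42.09 K.
The reversible limit is COP_R = T_C/ΔT = 6.279, so W_min = Q_C/COP = Q_C·ΔT/T_C.
W_min = 184.0 × 42.09/264.26 = 29.31 MJ.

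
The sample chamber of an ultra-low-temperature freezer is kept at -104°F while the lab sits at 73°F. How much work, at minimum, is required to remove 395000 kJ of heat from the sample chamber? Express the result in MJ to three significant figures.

In absolute terms T_C = 197.59 K and T_H = 295.93 K, so ΔT = 98.33 K.
The reversible limit is COP_R = T_C/ΔT = 2.009, so W_min = Q_C/COP = Q_C·ΔT/T_C.
W_min = 395000 × 98.33/197.59 = 196600 kJ = 196.6 MJ.

197 MJ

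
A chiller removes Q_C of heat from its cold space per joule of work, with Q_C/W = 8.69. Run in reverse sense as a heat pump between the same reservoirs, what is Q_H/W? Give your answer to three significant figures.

The first law on one cycle gives Q_H = Q_C + W, so Q_H/W = Q_C/W + 1.
COP_HP = COP_R + 1 = 8.69 + 1 = 9.69.

9.69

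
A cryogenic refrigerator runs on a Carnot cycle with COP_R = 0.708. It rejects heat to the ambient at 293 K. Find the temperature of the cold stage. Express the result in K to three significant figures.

For a Carnot refrigerator COP_R = T_C/(T_H − T_C), so T_C = COP·T_H/(1 + COP).
With T_H = 293.00 K, T_C = 0.708 × 293.00/1.708 = 121.45 K.

121 K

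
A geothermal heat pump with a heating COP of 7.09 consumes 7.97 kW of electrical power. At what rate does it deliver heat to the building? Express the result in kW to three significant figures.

56.5 kW

Q̇_H = COP_HP × Ẇ = 7.09 × 7.970 = 56.51 kW.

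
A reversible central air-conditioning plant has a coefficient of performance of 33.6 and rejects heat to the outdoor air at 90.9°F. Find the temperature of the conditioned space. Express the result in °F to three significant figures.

For a Carnot refrigerator COP_R = T_C/(T_H − T_C), so T_C = COP·T_H/(1 + COP).
With T_H = 305.87 K, T_C = 33.6 × 305.87/34.60 = 297.03 K.
Converting, 297.03 K = 74.99°F.

75.0 °F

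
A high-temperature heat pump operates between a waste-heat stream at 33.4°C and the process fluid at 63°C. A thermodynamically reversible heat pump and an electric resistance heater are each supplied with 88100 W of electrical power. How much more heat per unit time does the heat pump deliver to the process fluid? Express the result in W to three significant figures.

912000 W

In absolute terms T_C = 306.55 K and T_H = 336.15 K, so ΔT = 29.60 K.
COP_Carnot = T_H/ΔT = 336.15/29.60 = 11.36.
The heat pump delivers Q̇_H = COP × Ẇ = 1001000 W; the resistance heater delivers Ẇ = 88100 W.
Extra = (COP − 1)·Ẇ = 912400 W.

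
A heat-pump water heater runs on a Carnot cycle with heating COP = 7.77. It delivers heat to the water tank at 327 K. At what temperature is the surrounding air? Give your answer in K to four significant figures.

COP_HP = T_H/(T_H − T_C) gives T_H − T_C = T_H/COP.
With T_H = 327.00 K, T_C = 327.00 × (1 − 1/7.77) = 284.92 K.

284.9 K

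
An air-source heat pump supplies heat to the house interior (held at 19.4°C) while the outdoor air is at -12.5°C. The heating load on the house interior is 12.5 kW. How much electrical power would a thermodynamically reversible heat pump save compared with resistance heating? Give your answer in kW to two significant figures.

11 kW

In absolute terms T_C = 260.65 K and T_H = 292.55 K, so ΔT = 31.90 K.
COP_Carnot = T_H/ΔT = 292.55/31.90 = 9.171.
Resistance heating needs Ẇ_res = Q̇_H = 12.50 kW; the reversible heat pump needs only Ẇ_hp = Q̇_H/COP = 1.363 kW.
Saving = 12.50 − 1.363 = 11.14 kW.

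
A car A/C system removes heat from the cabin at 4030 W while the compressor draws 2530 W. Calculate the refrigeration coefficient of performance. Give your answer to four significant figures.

The first law gives Q̇_H = Q̇_C + Ẇ, so the three rates are Q̇_C = 4030, Q̇_H = 6560, Ẇ = 2530 W.
COP_R = Q̇_C/Ẇ = 4030/2530 = 1.593.

1.593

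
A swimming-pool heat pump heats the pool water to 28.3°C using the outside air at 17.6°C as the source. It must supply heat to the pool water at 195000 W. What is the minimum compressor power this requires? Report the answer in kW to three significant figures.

In absolute terms T_C = 290.75 K and T_H = 301.45 K, so ΔT = 10.70 K.
COP_Carnot = T_H/ΔT = 301.45/10.70 = 28.17.
Ẇ_min = Q̇/COP_Carnot = 195000/28.17 = 6922 W = 6.922 kW.

6.92 kW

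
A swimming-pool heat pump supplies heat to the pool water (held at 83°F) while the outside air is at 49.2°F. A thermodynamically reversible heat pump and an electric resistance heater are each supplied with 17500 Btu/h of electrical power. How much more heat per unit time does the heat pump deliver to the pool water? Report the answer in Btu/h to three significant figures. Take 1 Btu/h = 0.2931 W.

In absolute terms T_C = 282.71 K and T_H = 301.48 K, so ΔT = 18.78 K.
COP_Carnot = T_H/ΔT = 301.48/18.78 = 16.06.
The heat pump delivers Q̇_H = COP × Ẇ = 281000 Btu/h; the resistance heater delivers Ẇ = 17500 Btu/h.
Extra = (COP − 1)·Ẇ = 263500 Btu/h.

263000 Btu/h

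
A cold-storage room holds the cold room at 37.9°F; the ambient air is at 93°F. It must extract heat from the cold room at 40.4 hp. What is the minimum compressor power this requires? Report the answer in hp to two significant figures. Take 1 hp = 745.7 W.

4.5 hp

In absolute terms T_C = 276.43 K and T_H = 307.04 K, so ΔT = 30.61 K.
COP_Carnot = T_C/ΔT = 276.43/30.61 = 9.030.
Ẇ_min = Q̇/COP_Carnot = 40.40/9.030 = 4.474 hp.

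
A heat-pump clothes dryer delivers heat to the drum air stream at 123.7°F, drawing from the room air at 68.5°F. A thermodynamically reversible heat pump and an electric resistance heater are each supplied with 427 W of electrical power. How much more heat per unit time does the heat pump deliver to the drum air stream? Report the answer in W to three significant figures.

4090 W

In absolute terms T_C = 293.43 K and T_H = 324.09 K, so ΔT = 30.67 K.
COP_Carnot = T_H/ΔT = 324.09/30.67 = 10.57.
The heat pump delivers Q̇_H = COP × Ẇ = 4513 W; the resistance heater delivers Ẇ = 427.0 W.
Extra = (COP − 1)·Ẇ = 4086 W.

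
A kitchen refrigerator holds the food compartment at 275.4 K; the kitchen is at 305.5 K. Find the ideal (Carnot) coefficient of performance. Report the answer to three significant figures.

9.15

The reservoir spacing is ΔT = 305.5 − 275.4 = 30.10 K.
For a reversible cycle, COP_Carnot = T_C/ΔT = 275.40/30.10 = 9.150.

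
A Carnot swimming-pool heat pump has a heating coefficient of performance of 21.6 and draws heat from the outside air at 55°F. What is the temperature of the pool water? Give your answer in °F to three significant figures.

80.0 °F

COP_HP = T_H/(T_H − T_C) rearranges to T_H = COP·T_C/(COP − 1).
With T_C = 285.93 K, T_H = 21.6 × 285.93/20.60 = 299.81 K.
Converting, 299.81 K = 79.98°F.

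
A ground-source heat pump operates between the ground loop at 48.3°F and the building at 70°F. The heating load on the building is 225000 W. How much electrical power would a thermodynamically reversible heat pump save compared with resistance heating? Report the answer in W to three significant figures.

216000 W

In absolute terms T_C = 282.21 K and T_H = 294.26 K, so ΔT = 12.06 K.
COP_Carnot = T_H/ΔT = 294.26/12.06 = 24.41.
Resistance heating needs Ẇ_res = Q̇_H = 225000 W; the reversible heat pump needs only Ẇ_hp = Q̇_H/COP = 9218 W.
Saving = 225000 − 9218 = 215800 W.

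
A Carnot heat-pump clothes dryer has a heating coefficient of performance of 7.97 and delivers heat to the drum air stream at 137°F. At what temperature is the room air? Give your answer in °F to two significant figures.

COP_HP = T_H/(T_H − T_C) gives T_H − T_C = T_H/COP.
With T_H = 331.48 K, T_C = 331.48 × (1 − 1/7.97) = 289.89 K.
Converting, 289.89 K = 62.14°F.

62 °F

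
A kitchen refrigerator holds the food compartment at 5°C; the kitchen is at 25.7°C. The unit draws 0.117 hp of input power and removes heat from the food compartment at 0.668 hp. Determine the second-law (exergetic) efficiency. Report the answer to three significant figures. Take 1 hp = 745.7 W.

0.425

COP_actual = Q̇_C/Ẇ = 0.6680/0.1170 = 5.709.
In absolute terms T_C = 278.15 K and T_H = 298.85 K, so ΔT = 20.70 K.
COP_Carnot = T_C/ΔT = 278.15/20.70 = 13.44.
η_II = COP_actual/COP_Carnot = 5.709/13.44 = 0.4249.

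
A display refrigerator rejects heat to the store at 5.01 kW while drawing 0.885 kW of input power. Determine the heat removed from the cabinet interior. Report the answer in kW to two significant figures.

For a cyclic device the first law requires Q̇_H = Q̇_C + Ẇ.
Q̇_C = Q̇_H − Ẇ = 4.125 kW.

4.1 kW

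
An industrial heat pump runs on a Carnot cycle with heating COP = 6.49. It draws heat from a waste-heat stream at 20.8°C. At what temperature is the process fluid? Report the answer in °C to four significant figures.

COP_HP = T_H/(T_H − T_C) rearranges to T_H = COP·T_C/(COP − 1).
With T_C = 293.95 K, T_H = 6.49 × 293.95/5.490 = 347.49 K.
Converting, 347.49 K = 74.34°C.

74.34 °C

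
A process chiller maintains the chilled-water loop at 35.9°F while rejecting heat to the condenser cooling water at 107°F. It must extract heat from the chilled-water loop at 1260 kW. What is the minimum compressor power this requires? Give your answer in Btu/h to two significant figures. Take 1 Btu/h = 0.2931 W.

620000 Btu/h

In absolute terms T_C = 275.32 K and T_H = 314.82 K, so ΔT = 39.50 K.
COP_Carnot = T_C/ΔT = 275.32/39.50 = 6.970.
Ẇ_min = Q̇/COP_Carnot = 1260/6.970 = 180.8 kW = 616800 Btu/h.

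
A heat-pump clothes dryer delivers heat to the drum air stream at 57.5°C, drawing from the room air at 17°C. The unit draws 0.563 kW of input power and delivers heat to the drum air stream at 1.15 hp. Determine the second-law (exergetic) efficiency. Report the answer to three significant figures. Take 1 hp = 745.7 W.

Converting, Q̇_H = 1.150 hp = 0.8576 kW, so COP_actual = Q̇_H/Ẇ = 0.8576/0.5630 = 1.523.
In absolute terms T_C = 290.15 K and T_H = 330.65 K, so ΔT = 40.50 K.
COP_Carnot = T_H/ΔT = 330.65/40.50 = 8.164.
η_II = COP_actual/COP_Carnot = 1.523/8.164 = 0.1866.

0.187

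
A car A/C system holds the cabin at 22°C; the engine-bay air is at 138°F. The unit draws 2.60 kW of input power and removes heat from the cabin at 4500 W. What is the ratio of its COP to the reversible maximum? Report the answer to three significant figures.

0.216

Converting, Q̇_C = 4500 W = 4.500 kW, so COP_actual = Q̇_C/Ẇ = 4.500/2.600 = 1.731.
In absolute terms T_C = 295.15 K and T_H = 332.04 K, so ΔT = 36.89 K.
COP_Carnot = T_C/ΔT = 295.15/36.89 = 8.001.
η_II = COP_actual/COP_Carnot = 1.731/8.001 = 0.2163.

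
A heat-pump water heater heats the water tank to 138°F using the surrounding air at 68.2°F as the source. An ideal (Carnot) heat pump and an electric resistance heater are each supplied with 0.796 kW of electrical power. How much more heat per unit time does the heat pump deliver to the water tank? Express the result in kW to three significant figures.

In absolute terms T_C = 293.26 K and T_H = 332.04 K, so ΔT = 38.78 K.
COP_Carnot = T_H/ΔT = 332.04/38.78 = 8.563.
The heat pump delivers Q̇_H = COP × Ẇ = 6.816 kW; the resistance heater delivers Ẇ = 0.7960 kW.
Extra = (COP − 1)·Ẇ = 6.020 kW.

6.02 kW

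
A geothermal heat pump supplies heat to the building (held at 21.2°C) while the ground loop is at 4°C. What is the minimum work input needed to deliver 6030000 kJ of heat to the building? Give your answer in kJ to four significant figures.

In absolute terms T_C = 277.15 K and T_H = 294.35 K, so ΔT = 17.20 K.
The reversible limit is COP_HP = T_H/ΔT = 17.11, so W_min = Q_H/COP = Q_H·ΔT/T_H.
W_min = 6030000 × 17.20/294.35 = 352400 kJ.

352400 kJ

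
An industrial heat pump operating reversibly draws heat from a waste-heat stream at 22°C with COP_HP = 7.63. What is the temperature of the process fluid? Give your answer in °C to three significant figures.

COP_HP = T_H/(T_H − T_C) rearranges to T_H = COP·T_C/(COP − 1).
With T_C = 295.15 K, T_H = 7.63 × 295.15/6.630 = 339.67 K.
Converting, 339.67 K = 66.52°C.

66.5 °C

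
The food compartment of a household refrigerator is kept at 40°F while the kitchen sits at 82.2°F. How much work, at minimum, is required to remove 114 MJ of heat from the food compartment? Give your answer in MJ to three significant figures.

9.63 MJ

In absolute terms T_C = 277.59 K and T_H = 301.04 K, so ΔT = 23.44 K.
The reversible limit is COP_R = T_C/ΔT = 11.84, so W_min = Q_C/COP = Q_C·ΔT/T_C.
W_min = 114.0 × 23.44/277.59 = 9.628 MJ.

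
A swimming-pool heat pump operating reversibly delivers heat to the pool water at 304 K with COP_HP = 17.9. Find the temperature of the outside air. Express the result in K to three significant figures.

287 K

COP_HP = T_H/(T_H − T_C) gives T_H − T_C = T_H/COP.
With T_H = 304.00 K, T_C = 304.00 × (1 − 1/17.9) = 287.02 K.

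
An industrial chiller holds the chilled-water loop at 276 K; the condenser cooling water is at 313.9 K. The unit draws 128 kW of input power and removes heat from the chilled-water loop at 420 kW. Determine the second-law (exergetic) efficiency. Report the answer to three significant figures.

COP_actual = Q̇_C/Ẇ = 420.0/128.0 = 3.281.
The reservoir spacing is ΔT = 313.9 − 276 = 37.90 K.
COP_Carnot = T_C/ΔT = 276.00/37.90 = 7.282.
η_II = COP_actual/COP_Carnot = 3.281/7.282 = 0.4506.

0.451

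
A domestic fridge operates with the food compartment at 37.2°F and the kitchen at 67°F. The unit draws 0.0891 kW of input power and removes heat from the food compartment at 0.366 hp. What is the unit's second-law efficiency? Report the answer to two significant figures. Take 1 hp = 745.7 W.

Converting, Q̇_C = 0.3660 hp = 0.2729 kW, so COP_actual = Q̇_C/Ẇ = 0.2729/0.08910 = 3.063.
In absolute terms T_C = 276.04 K and T_H = 292.59 K, so ΔT = 16.56 K.
COP_Carnot = T_C/ΔT = 276.04/16.56 = 16.67.
η_II = COP_actual/COP_Carnot = 3.063/16.67 = 0.1837.

0.18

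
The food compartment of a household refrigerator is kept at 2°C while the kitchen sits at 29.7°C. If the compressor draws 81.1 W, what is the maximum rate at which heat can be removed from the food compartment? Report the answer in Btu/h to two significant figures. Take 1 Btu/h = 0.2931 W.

In absolute terms T_C = 275.15 K and T_H = 302.85 K, so ΔT = 27.70 K.
COP_Carnot = T_C/ΔT = 275.15/27.70 = 9.933.
Q̇_max = COP_Carnot × Ẇ = 9.933 × 81.10 W = 805.6 W = 2748 Btu/h.

2700 Btu/h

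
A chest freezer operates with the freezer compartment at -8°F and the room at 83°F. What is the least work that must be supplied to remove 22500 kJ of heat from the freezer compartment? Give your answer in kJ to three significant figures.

4530 kJ

In absolute terms T_C = 250.93 K and T_H = 301.48 K, so ΔT = 50.56 K.
The reversible limit is COP_R = T_C/ΔT = 4.963, so W_min = Q_C/COP = Q_C·ΔT/T_C.
W_min = 22500 × 50.56/250.93 = 4533 kJ.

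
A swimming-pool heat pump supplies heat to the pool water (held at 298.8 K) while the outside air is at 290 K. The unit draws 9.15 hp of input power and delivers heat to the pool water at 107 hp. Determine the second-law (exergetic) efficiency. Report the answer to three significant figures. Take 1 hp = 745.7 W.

COP_actual = Q̇_H/Ẇ = 107.0/9.150 = 11.69.
The reservoir spacing is ΔT = 298.8 − 290 = 8.800 K.
COP_Carnot = T_H/ΔT = 298.80/8.800 = 33.95.
η_II = COP_actual/COP_Carnot = 11.69/33.95 = 0.3444.

0.344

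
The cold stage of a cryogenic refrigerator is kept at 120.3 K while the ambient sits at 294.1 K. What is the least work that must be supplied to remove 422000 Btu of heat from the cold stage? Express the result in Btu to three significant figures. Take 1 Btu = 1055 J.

610000 Btu

The reservoir spacing is ΔT = 294.1 − 120.3 = 173.8 K.
The reversible limit is COP_R = T_C/ΔT = 0.6922, so W_min = Q_C/COP = Q_C·ΔT/T_C.
W_min = 422000 × 173.8/120.30 = 609700 Btu.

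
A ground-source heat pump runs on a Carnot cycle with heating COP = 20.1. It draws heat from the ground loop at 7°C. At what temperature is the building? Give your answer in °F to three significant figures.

71.0 °F

COP_HP = T_H/(T_H − T_C) rearranges to T_H = COP·T_C/(COP − 1).
With T_C = 280.15 K, T_H = 20.1 × 280.15/19.10 = 294.82 K.
Converting, 294.82 K = 71.00°F.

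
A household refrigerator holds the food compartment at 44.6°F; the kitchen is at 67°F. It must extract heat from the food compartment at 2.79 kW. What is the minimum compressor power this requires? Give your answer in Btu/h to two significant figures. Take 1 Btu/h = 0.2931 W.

420 Btu/h

In absolute terms T_C = 280.15 K and T_H = 292.59 K, so ΔT = 12.44 K.
COP_Carnot = T_C/ΔT = 280.15/12.44 = 22.51.
Ẇ_min = Q̇/COP_Carnot = 2.790/22.51 = 0.1239 kW = 422.8 Btu/h.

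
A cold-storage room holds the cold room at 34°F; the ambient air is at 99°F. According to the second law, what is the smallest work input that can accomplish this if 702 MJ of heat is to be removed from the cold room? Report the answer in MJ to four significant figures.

In absolute terms T_C = 274.26 K and T_H = 310.37 K, so ΔT = 36.11 K.
The reversible limit is COP_R = T_C/ΔT = 7.595, so W_min = Q_C/COP = Q_C·ΔT/T_C.
W_min = 702.0 × 36.11/274.26 = 92.43 MJ.

92.43 MJ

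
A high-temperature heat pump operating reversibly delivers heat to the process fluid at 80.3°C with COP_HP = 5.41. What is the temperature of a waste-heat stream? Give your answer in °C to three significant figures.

COP_HP = T_H/(T_H − T_C) gives T_H − T_C = T_H/COP.
With T_H = 353.45 K, T_C = 353.45 × (1 − 1/5.41) = 288.12 K.
Converting, 288.12 K = 14.97°C.

15.0 °C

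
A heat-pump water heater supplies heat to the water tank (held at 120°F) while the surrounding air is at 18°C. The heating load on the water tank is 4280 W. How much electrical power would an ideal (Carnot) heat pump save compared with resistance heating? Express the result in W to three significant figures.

3870 W

In absolute terms T_C = 291.15 K and T_H = 322.04 K, so ΔT = 30.89 K.
COP_Carnot = T_H/ΔT = 322.04/30.89 = 10.43.
Resistance heating needs Ẇ_res = Q̇_H = 4280 W; the reversible heat pump needs only Ẇ_hp = Q̇_H/COP = 410.5 W.
Saving = 4280 − 410.5 = 3869 W.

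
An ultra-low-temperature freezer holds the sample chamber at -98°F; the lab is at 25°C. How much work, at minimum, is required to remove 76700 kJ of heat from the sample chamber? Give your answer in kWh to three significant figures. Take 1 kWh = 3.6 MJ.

In absolute terms T_C = 200.93 K and T_H = 298.15 K, so ΔT = 97.22 K.
The reversible limit is COP_R = T_C/ΔT = 2.067, so W_min = Q_C/COP = Q_C·ΔT/T_C.
W_min = 76700 × 97.22/200.93 = 37110 kJ = 10.31 kWh.

10.3 kWh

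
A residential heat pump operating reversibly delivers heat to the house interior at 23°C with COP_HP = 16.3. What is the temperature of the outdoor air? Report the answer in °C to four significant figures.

4.831 °C

COP_HP = T_H/(T_H − T_C) gives T_H − T_C = T_H/COP.
With T_H = 296.15 K, T_C = 296.15 × (1 − 1/16.3) = 277.98 K.
Converting, 277.98 K = 4.83°C.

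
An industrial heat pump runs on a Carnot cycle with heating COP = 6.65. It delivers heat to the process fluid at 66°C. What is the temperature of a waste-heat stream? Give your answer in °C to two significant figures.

COP_HP = T_H/(T_H − T_C) gives T_H − T_C = T_H/COP.
With T_H = 339.15 K, T_C = 339.15 × (1 − 1/6.65) = 288.15 K.
Converting, 288.15 K = 15.00°C.

15 °C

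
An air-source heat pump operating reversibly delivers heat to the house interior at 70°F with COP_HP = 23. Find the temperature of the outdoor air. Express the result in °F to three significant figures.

47.0 °F

COP_HP = T_H/(T_H − T_C) gives T_H − T_C = T_H/COP.
With T_H = 294.26 K, T_C = 294.26 × (1 − 1/23) = 281.47 K.
Converting, 281.47 K = 46.97°F.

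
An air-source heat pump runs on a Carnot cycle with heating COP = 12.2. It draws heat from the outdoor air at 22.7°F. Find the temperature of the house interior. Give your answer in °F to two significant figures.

66 °F

COP_HP = T_H/(T_H − T_C) rearranges to T_H = COP·T_C/(COP − 1).
With T_C = 267.98 K, T_H = 12.2 × 267.98/11.20 = 291.91 K.
Converting, 291.91 K = 65.77°F.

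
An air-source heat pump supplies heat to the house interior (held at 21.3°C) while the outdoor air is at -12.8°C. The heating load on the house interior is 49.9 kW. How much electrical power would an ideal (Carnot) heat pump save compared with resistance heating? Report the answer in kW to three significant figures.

In absolute terms T_C = 260.35 K and T_H = 294.45 K, so ΔT = 34.10 K.
COP_Carnot = T_H/ΔT = 294.45/34.10 = 8.635.
Resistance heating needs Ẇ_res = Q̇_H = 49.90 kW; the reversible heat pump needs only Ẇ_hp = Q̇_H/COP = 5.779 kW.
Saving = 49.90 − 5.779 = 44.12 kW.

44.1 kW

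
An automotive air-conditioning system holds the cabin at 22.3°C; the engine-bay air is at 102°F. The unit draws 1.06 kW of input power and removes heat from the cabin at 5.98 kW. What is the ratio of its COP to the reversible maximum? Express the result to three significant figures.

0.317

COP_actual = Q̇_C/Ẇ = 5.980/1.060 = 5.642.
In absolute terms T_C = 295.45 K and T_H = 312.04 K, so ΔT = 16.59 K.
COP_Carnot = T_C/ΔT = 295.45/16.59 = 17.81.
η_II = COP_actual/COP_Carnot = 5.642/17.81 = 0.3168.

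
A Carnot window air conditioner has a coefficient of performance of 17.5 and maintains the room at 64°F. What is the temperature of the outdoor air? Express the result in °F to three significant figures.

93.9 °F

COP_R = T_C/(T_H − T_C) gives T_H − T_C = T_C/COP.
With T_C = 290.93 K, T_H = 290.93 × (1 + 1/17.5) = 307.55 K.
Converting, 307.55 K = 93.92°F.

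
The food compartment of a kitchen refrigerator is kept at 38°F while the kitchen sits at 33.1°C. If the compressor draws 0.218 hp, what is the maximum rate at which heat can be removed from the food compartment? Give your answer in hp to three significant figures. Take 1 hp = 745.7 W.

2.02 hp

In absolute terms T_C = 276.48 K and T_H = 306.25 K, so ΔT = 29.77 K.
COP_Carnot = T_C/ΔT = 276.48/29.77 = 9.288.
Q̇_max = COP_Carnot × Ẇ = 9.288 × 0.2180 hp = 2.025 hp.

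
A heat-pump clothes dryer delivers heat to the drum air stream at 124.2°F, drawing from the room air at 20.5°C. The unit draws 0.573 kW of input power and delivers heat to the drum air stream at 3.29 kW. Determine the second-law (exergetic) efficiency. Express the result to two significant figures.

COP_actual = Q̇_H/Ẇ = 3.290/0.5730 = 5.742.
In absolute terms T_C = 293.65 K and T_H = 324.37 K, so ΔT = 30.72 K.
COP_Carnot = T_H/ΔT = 324.37/30.72 = 10.56.
η_II = COP_actual/COP_Carnot = 5.742/10.56 = 0.5438.

0.54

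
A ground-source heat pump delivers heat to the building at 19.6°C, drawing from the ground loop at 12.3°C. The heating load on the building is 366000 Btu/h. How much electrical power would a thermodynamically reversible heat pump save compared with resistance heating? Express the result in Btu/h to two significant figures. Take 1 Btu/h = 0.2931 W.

In absolute terms T_C = 285.45 K and T_H = 292.75 K, so ΔT = 7.300 K.
COP_Carnot = T_H/ΔT = 292.75/7.300 = 40.10.
Resistance heating needs Ẇ_res = Q̇_H = 366000 Btu/h; the reversible heat pump needs only Ẇ_hp = Q̇_H/COP = 9127 Btu/h.
Saving = 366000 − 9127 = 356900 Btu/h.

360000 Btu/h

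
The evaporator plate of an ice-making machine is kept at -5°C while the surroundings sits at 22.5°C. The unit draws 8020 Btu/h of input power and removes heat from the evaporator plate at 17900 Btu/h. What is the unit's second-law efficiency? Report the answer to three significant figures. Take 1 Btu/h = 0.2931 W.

0.229

COP_actual = Q̇_C/Ẇ = 17900/8020 = 2.232.
In absolute terms T_C = 268.15 K and T_H = 295.65 K, so ΔT = 27.50 K.
COP_Carnot = T_C/ΔT = 268.15/27.50 = 9.751.
η_II = COP_actual/COP_Carnot = 2.232/9.751 = 0.2289.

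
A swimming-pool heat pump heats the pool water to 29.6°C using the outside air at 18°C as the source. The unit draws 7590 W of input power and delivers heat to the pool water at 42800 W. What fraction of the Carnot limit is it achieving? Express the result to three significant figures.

0.216

COP_actual = Q̇_H/Ẇ = 42800/7590 = 5.639.
In absolute terms T_C = 291.15 K and T_H = 302.75 K, so ΔT = 11.60 K.
COP_Carnot = T_H/ΔT = 302.75/11.60 = 26.10.
η_II = COP_actual/COP_Carnot = 5.639/26.10 = 0.2161.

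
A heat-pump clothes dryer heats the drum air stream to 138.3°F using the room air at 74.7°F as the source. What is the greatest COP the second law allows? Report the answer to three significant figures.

9.40

In absolute terms T_C = 296.87 K and T_H = 332.21 K, so ΔT = 35.33 K.
For a reversible cycle, COP_Carnot = T_H/ΔT = 332.21/35.33 = 9.402.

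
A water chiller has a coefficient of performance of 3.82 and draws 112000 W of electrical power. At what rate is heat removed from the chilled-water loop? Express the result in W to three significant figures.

Q̇_C = COP × Ẇ = 3.82 × 112000 = 427800 W.

428000 W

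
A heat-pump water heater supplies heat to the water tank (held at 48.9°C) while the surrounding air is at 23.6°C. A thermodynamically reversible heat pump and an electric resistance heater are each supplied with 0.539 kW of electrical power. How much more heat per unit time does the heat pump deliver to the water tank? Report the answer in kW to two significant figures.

In absolute terms T_C = 296.75 K and T_H = 322.05 K, so ΔT = 25.30 K.
COP_Carnot = T_H/ΔT = 322.05/25.30 = 12.73.
The heat pump delivers Q̇_H = COP × Ẇ = 6.861 kW; the resistance heater delivers Ẇ = 0.5390 kW.
Extra = (COP − 1)·Ẇ = 6.322 kW.

6.3 kW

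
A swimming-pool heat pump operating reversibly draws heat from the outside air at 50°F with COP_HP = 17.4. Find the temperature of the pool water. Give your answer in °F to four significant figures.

81.08 °F

COP_HP = T_H/(T_H − T_C) rearranges to T_H = COP·T_C/(COP − 1).
With T_C = 283.15 K, T_H = 17.4 × 283.15/16.40 = 300.42 K.
Converting, 300.42 K = 81.08°F.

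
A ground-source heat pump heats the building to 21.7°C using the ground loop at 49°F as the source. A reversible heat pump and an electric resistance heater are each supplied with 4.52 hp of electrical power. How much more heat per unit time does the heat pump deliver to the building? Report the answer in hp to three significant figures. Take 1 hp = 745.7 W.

104 hp

In absolute terms T_C = 282.59 K and T_H = 294.85 K, so ΔT = 12.26 K.
COP_Carnot = T_H/ΔT = 294.85/12.26 = 24.06.
The heat pump delivers Q̇_H = COP × Ẇ = 108.7 hp; the resistance heater delivers Ẇ = 4.520 hp.
Extra = (COP − 1)·Ẇ = 104.2 hp.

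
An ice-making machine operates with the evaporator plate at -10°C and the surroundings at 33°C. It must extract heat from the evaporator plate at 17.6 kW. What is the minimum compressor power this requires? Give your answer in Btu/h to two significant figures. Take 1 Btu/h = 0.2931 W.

9800 Btu/h

In absolute terms T_C = 263.15 K and T_H = 306.15 K, so ΔT = 43.00 K.
COP_Carnot = T_C/ΔT = 263.15/43.00 = 6.120.
Ẇ_min = Q̇/COP_Carnot = 17.60/6.120 = 2.876 kW = 9812 Btu/h.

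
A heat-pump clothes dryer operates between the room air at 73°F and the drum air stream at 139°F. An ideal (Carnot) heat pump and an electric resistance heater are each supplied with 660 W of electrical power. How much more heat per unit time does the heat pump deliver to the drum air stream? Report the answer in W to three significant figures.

5330 W

In absolute terms T_C = 295.93 K and T_H = 332.59 K, so ΔT = 36.67 K.
COP_Carnot = T_H/ΔT = 332.59/36.67 = 9.071.
The heat pump delivers Q̇_H = COP × Ẇ = 5987 W; the resistance heater delivers Ẇ = 660.0 W.
Extra = (COP − 1)·Ẇ = 5327 W.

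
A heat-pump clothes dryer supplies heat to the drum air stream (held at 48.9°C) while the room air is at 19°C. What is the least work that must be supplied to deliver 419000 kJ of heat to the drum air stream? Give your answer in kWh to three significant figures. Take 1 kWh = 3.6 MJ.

In absolute terms T_C = 292.15 K and T_H = 322.05 K, so ΔT = 29.90 K.
The reversible limit is COP_HP = T_H/ΔT = 10.77, so W_min = Q_H/COP = Q_H·ΔT/T_H.
W_min = 419000 × 29.90/322.05 = 38900 kJ = 10.81 kWh.

10.8 kWh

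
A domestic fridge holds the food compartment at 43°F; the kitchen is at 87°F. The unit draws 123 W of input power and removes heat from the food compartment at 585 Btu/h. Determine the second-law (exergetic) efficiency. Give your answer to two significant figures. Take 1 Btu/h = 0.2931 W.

0.12

Converting, Q̇_C = 585.0 Btu/h = 171.5 W, so COP_actual = Q̇_C/Ẇ = 171.5/123.0 = 1.394.
In absolute terms T_C = 279.26 K and T_H = 303.71 K, so ΔT = 24.44 K.
COP_Carnot = T_C/ΔT = 279.26/24.44 = 11.42.
η_II = COP_actual/COP_Carnot = 1.394/11.42 = 0.1220.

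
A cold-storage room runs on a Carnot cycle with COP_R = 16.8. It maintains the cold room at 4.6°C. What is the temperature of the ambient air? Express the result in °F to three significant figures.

70.0 °F

COP_R = T_C/(T_H − T_C) gives T_H − T_C = T_C/COP.
With T_C = 277.75 K, T_H = 277.75 × (1 + 1/16.8) = 294.28 K.
Converting, 294.28 K = 70.04°F.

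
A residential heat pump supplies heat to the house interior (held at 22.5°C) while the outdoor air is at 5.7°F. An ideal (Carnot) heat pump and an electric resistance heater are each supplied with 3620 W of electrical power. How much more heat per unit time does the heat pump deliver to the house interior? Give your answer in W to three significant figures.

25200 W

In absolute terms T_C = 258.54 K and T_H = 295.65 K, so ΔT = 37.11 K.
COP_Carnot = T_H/ΔT = 295.65/37.11 = 7.967.
The heat pump delivers Q̇_H = COP × Ẇ = 28840 W; the resistance heater delivers Ẇ = 3620 W.
Extra = (COP − 1)·Ẇ = 25220 W.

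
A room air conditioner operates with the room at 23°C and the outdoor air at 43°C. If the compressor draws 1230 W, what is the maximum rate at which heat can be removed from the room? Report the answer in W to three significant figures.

In absolute terms T_C = 296.15 K and T_H = 316.15 K, so ΔT = 20.00 K.
COP_Carnot = T_C/ΔT = 296.15/20.00 = 14.81.
Q̇_max = COP_Carnot × Ẇ = 14.81 × 1230 W = 18210 W.

18200 W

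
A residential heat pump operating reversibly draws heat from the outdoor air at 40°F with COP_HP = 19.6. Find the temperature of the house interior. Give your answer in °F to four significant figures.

66.86 °F

COP_HP = T_H/(T_H − T_C) rearranges to T_H = COP·T_C/(COP − 1).
With T_C = 277.59 K, T_H = 19.6 × 277.59/18.60 = 292.52 K.
Converting, 292.52 K = 66.86°F.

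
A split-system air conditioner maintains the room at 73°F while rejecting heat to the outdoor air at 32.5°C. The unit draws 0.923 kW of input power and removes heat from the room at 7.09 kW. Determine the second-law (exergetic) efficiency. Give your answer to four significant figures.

COP_actual = Q̇_C/Ẇ = 7.090/0.9230 = 7.681.
In absolute terms T_C = 295.93 K and T_H = 305.65 K, so ΔT = 9.722 K.
COP_Carnot = T_C/ΔT = 295.93/9.722 = 30.44.
η_II = COP_actual/COP_Carnot = 7.681/30.44 = 0.2524.

0.2524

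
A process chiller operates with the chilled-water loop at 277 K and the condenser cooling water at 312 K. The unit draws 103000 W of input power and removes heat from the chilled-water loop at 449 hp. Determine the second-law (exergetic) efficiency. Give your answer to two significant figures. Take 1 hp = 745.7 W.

Converting, Q̇_C = 449.0 hp = 334800 W, so COP_actual = Q̇_C/Ẇ = 334800/103000 = 3.251.
The reservoir spacing is ΔT = 312 − 277 = 35.00 K.
COP_Carnot = T_C/ΔT = 277.00/35.00 = 7.914.
η_II = COP_actual/COP_Carnot = 3.251/7.914 = 0.4107.

0.41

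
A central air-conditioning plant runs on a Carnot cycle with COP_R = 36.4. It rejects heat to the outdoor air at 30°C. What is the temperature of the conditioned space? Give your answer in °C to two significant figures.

22 °C

For a Carnot refrigerator COP_R = T_C/(T_H − T_C), so T_C = COP·T_H/(1 + COP).
With T_H = 303.15 K, T_C = 36.4 × 303.15/37.40 = 295.04 K.
Converting, 295.04 K = 21.89°C.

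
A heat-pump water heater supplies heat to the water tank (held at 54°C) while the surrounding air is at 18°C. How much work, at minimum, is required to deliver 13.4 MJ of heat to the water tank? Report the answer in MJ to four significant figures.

In absolute terms T_C = 291.15 K and T_H = 327.15 K, so ΔT = 36.00 K.
The reversible limit is COP_HP = T_H/ΔT = 9.088, so W_min = Q_H/COP = Q_H·ΔT/T_H.
W_min = 13.40 × 36.00/327.15 = 1.475 MJ.

1.475 MJ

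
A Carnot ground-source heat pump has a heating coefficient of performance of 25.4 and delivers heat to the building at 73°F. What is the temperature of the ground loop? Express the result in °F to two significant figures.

52 °F

COP_HP = T_H/(T_H − T_C) gives T_H − T_C = T_H/COP.
With T_H = 295.93 K, T_C = 295.93 × (1 − 1/25.4) = 284.28 K.
Converting, 284.28 K = 52.03°F.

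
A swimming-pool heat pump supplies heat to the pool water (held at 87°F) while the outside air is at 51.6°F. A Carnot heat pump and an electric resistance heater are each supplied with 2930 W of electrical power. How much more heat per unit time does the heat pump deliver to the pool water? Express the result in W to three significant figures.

42300 W

In absolute terms T_C = 284.04 K and T_H = 303.71 K, so ΔT = 19.67 K.
COP_Carnot = T_H/ΔT = 303.71/19.67 = 15.44.
The heat pump delivers Q̇_H = COP × Ẇ = 45250 W; the resistance heater delivers Ẇ = 2930 W.
Extra = (COP − 1)·Ẇ = 42320 W.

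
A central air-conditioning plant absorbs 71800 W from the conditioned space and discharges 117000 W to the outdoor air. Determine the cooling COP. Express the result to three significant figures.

The first law gives Q̇_H = Q̇_C + Ẇ, so the three rates are Q̇_C = 71800, Q̇_H = 117000, Ẇ = 45200 W.
COP_R = Q̇_C/Ẇ = 71800/45200 = 1.588.

1.59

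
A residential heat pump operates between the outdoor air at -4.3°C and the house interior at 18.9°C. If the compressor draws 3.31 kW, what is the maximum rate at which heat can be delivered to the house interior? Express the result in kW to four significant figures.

41.67 kW

In absolute terms T_C = 268.85 K and T_H = 292.05 K, so ΔT = 23.20 K.
COP_Carnot = T_H/ΔT = 292.05/23.20 = 12.59.
Q̇_max = COP_Carnot × Ẇ = 12.59 × 3.310 kW = 41.67 kW.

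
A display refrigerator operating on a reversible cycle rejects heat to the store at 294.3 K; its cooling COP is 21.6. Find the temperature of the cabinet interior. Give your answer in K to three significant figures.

281 K

For a Carnot refrigerator COP_R = T_C/(T_H − T_C), so T_C = COP·T_H/(1 + COP).
With T_H = 294.30 K, T_C = 21.6 × 294.30/22.60 = 281.28 K.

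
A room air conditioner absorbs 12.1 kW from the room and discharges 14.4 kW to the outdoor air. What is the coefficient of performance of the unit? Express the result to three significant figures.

5.26

The first law gives Q̇_H = Q̇_C + Ẇ, so the three rates are Q̇_C = 12.10, Q̇_H = 14.40, Ẇ = 2.300 kW.
COP_R = Q̇_C/Ẇ = 12.10/2.300 = 5.261.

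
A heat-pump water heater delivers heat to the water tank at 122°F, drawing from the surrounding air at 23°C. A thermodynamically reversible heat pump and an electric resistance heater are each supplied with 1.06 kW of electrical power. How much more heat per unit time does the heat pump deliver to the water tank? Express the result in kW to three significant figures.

11.6 kW

In absolute terms T_C = 296.15 K and T_H = 323.15 K, so ΔT = 27.00 K.
COP_Carnot = T_H/ΔT = 323.15/27.00 = 11.97.
The heat pump delivers Q̇_H = COP × Ẇ = 12.69 kW; the resistance heater delivers Ẇ = 1.060 kW.
Extra = (COP − 1)·Ẇ = 11.63 kW.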